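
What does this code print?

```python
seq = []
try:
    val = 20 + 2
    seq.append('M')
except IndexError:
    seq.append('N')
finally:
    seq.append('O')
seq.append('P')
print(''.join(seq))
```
MOP

finally runs after normal execution too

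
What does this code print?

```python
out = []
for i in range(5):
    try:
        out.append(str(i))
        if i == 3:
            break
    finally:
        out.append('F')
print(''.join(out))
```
0F1F2F3F

finally runs even when breaking out of loop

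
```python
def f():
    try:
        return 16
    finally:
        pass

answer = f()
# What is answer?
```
16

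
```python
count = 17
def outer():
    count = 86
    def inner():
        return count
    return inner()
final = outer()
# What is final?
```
86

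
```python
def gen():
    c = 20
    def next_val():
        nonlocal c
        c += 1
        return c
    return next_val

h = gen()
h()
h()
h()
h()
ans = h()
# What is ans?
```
25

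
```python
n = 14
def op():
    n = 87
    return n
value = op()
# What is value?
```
87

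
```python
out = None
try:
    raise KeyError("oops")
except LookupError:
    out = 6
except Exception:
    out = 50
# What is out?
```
6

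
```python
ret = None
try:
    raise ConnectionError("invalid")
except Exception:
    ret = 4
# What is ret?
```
4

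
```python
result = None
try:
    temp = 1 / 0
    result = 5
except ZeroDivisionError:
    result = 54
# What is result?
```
54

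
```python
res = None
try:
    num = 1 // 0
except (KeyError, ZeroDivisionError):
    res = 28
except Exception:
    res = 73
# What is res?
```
28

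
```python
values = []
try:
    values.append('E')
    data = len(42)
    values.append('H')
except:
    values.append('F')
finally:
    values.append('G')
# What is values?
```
['E', 'F', 'G']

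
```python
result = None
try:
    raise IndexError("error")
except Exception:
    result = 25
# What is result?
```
25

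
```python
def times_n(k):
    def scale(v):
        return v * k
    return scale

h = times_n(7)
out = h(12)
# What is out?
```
84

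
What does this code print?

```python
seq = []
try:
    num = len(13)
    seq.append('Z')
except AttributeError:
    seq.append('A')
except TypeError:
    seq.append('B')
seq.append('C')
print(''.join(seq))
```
BC

TypeError is caught by its specific handler, not AttributeError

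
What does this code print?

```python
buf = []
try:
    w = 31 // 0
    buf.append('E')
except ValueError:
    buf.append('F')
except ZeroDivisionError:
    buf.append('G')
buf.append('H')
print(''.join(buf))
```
GH

ZeroDivisionError is caught by its specific handler, not ValueError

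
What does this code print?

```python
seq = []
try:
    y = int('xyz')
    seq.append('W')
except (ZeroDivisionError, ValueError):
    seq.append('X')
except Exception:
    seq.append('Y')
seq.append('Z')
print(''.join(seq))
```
XZ

ValueError matches tuple containing it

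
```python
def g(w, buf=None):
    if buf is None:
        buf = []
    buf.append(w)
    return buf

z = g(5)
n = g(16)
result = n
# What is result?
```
[16]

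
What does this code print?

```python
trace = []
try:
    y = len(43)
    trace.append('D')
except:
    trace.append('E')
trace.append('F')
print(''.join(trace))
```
EF

Exception raised in try, caught by bare except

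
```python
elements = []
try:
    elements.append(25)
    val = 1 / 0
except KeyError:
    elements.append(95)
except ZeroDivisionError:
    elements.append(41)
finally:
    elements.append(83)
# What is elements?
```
[25, 41, 83]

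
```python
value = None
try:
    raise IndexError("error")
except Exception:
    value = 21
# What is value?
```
21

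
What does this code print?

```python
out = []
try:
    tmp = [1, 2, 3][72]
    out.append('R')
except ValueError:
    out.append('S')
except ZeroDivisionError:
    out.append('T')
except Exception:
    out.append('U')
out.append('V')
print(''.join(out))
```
UV

IndexError not specifically caught, falls to Exception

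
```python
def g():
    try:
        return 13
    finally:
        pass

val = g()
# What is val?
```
13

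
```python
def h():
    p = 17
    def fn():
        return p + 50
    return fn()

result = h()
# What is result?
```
67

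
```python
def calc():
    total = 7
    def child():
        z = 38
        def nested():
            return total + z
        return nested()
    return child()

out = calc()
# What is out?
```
45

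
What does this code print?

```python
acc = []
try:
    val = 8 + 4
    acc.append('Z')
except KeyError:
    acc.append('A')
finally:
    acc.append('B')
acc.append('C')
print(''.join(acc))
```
ZBC

finally runs after normal execution too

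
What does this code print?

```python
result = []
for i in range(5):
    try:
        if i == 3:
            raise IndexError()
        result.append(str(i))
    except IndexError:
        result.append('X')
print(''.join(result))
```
012X4

Exception on i=3 caught, loop continues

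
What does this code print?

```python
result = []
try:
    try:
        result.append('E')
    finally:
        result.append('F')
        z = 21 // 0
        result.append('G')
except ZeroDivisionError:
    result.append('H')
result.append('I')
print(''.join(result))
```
EFHI

Exception in inner finally caught by outer except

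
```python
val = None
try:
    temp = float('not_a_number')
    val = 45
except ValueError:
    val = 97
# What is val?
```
97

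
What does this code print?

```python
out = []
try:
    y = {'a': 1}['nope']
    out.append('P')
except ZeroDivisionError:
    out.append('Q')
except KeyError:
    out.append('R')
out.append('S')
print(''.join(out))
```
RS

KeyError is caught by its specific handler, not ZeroDivisionError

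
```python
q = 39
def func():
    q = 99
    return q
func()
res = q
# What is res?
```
39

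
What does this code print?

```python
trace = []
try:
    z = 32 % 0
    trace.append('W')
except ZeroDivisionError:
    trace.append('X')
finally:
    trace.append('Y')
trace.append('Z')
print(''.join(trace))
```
XYZ

finally always runs, even after exception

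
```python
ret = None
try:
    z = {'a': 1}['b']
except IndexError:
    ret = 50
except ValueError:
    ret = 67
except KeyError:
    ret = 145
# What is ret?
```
145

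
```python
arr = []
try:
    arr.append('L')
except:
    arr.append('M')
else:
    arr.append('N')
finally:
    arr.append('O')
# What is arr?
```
['L', 'N', 'O']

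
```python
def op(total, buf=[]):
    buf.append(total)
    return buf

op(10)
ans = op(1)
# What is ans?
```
[10, 1]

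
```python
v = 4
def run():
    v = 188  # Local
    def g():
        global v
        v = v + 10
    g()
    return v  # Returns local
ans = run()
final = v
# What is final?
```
14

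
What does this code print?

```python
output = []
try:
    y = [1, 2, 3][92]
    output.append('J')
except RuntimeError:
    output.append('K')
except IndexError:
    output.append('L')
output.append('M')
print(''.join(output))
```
LM

IndexError is caught by its specific handler, not RuntimeError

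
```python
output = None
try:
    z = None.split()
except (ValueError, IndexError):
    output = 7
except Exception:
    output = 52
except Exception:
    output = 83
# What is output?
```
52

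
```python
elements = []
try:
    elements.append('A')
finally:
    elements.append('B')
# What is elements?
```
['A', 'B']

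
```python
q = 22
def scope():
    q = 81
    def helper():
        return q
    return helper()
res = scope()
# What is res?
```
81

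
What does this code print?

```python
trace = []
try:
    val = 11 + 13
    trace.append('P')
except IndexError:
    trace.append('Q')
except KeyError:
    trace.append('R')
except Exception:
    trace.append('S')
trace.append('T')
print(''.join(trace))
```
PT

No exception, try block completes normally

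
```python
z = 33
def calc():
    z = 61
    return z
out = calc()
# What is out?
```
61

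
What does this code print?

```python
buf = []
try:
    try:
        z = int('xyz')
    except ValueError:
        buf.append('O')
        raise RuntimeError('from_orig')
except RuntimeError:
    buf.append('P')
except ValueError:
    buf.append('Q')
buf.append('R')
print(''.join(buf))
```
OPR

RuntimeError raised and caught, original ValueError not re-raised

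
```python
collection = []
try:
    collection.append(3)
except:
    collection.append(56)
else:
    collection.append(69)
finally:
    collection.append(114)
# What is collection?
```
[3, 69, 114]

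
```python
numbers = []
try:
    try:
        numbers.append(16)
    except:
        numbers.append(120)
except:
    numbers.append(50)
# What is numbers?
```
[16]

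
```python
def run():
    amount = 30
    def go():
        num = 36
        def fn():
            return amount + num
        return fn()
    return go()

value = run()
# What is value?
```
66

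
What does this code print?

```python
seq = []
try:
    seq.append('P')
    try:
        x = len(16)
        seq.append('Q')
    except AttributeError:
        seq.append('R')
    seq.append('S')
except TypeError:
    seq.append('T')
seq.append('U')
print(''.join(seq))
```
PTU

Inner handler doesn't match, propagates to outer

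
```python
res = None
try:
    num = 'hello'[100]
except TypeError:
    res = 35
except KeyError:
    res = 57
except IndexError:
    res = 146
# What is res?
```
146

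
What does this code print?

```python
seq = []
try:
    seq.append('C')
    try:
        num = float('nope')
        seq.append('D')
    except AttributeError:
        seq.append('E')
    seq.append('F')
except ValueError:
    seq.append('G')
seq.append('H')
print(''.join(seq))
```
CGH

Inner handler doesn't match, propagates to outer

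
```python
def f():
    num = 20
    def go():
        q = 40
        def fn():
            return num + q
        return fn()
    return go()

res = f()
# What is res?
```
60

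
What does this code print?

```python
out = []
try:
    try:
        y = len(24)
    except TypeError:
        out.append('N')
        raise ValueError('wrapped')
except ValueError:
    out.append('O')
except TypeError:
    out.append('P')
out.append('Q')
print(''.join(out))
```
NOQ

ValueError raised and caught, original TypeError not re-raised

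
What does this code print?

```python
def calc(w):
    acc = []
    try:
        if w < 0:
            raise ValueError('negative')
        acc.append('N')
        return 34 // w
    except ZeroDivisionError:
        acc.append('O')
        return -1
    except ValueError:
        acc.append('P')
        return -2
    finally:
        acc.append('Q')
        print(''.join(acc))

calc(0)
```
NOQ

w=0 causes ZeroDivisionError, caught, finally prints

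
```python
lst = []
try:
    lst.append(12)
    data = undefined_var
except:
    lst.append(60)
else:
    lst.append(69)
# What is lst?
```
[12, 60]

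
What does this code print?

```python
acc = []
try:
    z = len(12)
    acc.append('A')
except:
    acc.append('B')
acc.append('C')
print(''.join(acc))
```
BC

Exception raised in try, caught by bare except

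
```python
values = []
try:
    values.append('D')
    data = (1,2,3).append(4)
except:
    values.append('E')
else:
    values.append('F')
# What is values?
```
['D', 'E']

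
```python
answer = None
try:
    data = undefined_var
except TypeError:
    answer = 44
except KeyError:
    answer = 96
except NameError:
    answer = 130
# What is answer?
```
130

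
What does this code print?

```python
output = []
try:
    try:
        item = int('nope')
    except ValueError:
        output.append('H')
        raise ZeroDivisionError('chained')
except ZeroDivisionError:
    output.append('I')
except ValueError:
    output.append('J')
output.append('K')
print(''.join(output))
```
HIK

ZeroDivisionError raised and caught, original ValueError not re-raised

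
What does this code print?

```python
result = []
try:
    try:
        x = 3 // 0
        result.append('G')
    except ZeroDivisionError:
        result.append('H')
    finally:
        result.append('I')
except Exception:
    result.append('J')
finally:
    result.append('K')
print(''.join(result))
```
HIK

Both finally blocks run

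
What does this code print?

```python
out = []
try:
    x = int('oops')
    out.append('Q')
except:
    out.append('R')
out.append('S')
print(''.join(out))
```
RS

Exception raised in try, caught by bare except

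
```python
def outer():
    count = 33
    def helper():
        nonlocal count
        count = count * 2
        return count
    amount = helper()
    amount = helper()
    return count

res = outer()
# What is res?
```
132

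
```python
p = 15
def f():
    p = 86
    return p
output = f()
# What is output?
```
86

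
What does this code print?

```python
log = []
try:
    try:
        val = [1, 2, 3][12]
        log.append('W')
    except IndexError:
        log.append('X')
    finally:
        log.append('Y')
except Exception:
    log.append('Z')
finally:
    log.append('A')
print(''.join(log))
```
XYA

Both finally blocks run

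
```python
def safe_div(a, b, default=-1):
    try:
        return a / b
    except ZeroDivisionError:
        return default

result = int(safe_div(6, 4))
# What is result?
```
1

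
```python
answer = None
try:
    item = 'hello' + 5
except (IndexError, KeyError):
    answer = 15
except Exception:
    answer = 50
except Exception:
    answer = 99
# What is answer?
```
50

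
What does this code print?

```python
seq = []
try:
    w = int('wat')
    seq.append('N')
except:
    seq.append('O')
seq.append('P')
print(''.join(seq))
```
OP

Exception raised in try, caught by bare except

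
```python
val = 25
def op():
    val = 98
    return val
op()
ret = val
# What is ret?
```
25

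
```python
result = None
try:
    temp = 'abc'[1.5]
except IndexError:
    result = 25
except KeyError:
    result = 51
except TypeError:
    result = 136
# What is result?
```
136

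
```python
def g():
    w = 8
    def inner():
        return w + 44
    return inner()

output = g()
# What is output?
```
52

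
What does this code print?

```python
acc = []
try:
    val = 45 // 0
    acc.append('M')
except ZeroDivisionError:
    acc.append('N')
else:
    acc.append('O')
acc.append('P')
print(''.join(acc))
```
NP

else block skipped when exception is caught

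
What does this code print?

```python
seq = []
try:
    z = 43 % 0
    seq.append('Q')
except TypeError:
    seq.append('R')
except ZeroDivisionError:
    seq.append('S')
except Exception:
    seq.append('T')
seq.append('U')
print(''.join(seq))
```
SU

ZeroDivisionError matches before generic Exception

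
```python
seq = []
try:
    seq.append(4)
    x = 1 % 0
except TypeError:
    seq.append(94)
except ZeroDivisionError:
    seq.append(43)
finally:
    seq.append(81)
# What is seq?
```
[4, 43, 81]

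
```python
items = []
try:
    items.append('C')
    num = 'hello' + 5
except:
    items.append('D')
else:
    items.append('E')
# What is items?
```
['C', 'D']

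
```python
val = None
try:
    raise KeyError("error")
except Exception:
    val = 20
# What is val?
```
20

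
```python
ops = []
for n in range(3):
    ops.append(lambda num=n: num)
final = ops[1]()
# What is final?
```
1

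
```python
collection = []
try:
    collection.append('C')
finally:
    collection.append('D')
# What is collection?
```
['C', 'D']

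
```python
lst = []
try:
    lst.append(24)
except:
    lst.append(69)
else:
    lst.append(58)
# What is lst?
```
[24, 58]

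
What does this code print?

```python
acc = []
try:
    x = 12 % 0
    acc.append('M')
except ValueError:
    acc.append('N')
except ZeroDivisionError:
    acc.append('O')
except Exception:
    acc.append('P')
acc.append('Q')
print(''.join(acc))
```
OQ

ZeroDivisionError matches before generic Exception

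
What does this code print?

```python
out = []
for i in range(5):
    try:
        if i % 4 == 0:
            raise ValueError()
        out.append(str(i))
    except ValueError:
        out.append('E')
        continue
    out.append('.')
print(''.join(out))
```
E1.2.3.E

continue in except skips rest of loop body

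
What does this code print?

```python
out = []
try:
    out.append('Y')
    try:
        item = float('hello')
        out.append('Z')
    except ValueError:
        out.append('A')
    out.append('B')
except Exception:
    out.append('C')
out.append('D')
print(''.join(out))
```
YABD

Inner exception caught by inner handler, outer continues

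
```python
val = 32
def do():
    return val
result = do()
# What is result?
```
32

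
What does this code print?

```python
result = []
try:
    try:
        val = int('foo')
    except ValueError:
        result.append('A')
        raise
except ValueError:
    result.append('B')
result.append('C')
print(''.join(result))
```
ABC

raise without argument re-raises current exception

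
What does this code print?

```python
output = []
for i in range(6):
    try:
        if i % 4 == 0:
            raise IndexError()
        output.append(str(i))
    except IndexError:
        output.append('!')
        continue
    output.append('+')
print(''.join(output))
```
!1+2+3+!5+

continue in except skips rest of loop body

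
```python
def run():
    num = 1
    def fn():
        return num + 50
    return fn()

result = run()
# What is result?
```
51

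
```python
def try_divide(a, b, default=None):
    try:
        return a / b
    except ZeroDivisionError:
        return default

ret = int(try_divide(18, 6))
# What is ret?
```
3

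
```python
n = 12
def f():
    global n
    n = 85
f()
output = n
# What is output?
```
85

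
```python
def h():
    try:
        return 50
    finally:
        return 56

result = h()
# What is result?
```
56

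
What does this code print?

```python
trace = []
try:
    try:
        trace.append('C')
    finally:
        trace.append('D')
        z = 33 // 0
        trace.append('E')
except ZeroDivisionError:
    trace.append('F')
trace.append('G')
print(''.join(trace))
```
CDFG

Exception in inner finally caught by outer except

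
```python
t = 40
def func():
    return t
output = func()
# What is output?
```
40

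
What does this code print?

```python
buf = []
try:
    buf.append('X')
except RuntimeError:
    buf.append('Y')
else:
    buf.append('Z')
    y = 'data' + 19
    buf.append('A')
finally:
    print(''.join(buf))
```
XZ

Try succeeds, else appends 'Z', TypeError in else is uncaught, finally prints before exception propagates ('A' never appended)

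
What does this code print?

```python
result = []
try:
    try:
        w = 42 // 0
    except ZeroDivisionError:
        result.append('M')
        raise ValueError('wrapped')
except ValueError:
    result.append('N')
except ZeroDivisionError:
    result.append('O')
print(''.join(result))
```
MN

New ValueError raised, caught by outer ValueError handler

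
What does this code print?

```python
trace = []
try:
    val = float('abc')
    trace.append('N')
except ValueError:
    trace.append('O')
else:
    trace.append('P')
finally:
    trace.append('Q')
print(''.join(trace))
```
OQ

Exception: except runs, else skipped, finally runs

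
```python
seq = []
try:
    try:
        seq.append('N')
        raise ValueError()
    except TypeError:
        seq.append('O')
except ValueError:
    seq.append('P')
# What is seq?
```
['N', 'P']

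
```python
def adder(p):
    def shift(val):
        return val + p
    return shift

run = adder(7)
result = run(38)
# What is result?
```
45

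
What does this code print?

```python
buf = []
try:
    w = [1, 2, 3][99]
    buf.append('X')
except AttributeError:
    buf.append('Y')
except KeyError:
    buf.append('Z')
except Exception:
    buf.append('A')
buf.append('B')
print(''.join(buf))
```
AB

IndexError not specifically caught, falls to Exception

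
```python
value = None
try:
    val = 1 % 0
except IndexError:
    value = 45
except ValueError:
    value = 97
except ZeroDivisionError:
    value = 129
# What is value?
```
129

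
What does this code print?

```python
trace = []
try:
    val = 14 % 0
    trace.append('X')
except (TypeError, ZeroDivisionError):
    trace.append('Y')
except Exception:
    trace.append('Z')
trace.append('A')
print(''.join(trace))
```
YA

ZeroDivisionError matches tuple containing it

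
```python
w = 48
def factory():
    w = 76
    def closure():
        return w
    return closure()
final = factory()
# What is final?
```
76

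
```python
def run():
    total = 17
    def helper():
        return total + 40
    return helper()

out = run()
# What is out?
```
57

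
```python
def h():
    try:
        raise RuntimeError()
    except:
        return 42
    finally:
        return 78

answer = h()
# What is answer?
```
78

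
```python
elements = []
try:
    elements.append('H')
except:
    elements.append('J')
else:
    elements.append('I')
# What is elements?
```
['H', 'I']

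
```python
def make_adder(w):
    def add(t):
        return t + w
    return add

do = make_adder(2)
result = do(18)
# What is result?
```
20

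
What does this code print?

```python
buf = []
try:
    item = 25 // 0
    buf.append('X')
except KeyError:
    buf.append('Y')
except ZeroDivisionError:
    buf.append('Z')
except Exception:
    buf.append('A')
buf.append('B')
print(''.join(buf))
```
ZB

ZeroDivisionError matches before generic Exception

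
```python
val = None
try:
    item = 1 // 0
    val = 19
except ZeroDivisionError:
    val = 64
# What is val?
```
64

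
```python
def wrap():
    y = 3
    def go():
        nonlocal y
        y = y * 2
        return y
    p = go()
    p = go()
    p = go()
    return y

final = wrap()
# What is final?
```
24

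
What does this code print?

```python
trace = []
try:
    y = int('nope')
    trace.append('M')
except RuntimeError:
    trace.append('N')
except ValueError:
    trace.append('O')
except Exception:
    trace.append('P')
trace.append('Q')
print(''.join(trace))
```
OQ

ValueError matches before generic Exception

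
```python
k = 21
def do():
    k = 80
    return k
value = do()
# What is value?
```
80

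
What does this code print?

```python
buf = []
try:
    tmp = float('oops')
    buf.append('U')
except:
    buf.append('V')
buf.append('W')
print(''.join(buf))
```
VW

Exception raised in try, caught by bare except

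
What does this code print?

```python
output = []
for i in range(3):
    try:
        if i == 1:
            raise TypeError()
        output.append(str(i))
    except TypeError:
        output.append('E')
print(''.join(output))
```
0E2

Exception on i=1 caught, loop continues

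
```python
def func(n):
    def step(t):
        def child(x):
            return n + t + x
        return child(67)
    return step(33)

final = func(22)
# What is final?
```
122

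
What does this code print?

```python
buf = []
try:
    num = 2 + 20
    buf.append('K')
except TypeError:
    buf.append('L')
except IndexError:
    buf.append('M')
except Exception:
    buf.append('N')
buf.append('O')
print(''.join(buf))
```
KO

No exception, try block completes normally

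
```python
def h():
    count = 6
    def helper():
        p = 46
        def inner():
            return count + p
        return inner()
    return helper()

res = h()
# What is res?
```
52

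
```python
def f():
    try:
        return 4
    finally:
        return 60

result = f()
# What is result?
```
60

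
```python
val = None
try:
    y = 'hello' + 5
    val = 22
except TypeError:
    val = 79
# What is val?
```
79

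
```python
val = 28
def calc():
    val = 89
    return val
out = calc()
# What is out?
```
89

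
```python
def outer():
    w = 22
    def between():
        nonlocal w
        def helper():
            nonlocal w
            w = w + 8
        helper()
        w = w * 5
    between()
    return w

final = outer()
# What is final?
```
150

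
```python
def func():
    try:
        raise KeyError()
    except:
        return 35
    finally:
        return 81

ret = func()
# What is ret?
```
81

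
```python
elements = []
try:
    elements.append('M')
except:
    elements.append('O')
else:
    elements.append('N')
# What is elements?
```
['M', 'N']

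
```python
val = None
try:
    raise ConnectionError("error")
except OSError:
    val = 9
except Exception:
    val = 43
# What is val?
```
9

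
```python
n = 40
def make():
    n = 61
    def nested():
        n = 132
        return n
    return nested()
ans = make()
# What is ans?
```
132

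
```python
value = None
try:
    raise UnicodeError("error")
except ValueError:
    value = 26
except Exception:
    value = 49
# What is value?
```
26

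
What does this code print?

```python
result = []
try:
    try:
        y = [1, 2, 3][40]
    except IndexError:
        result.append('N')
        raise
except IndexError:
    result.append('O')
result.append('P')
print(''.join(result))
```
NOP

raise without argument re-raises current exception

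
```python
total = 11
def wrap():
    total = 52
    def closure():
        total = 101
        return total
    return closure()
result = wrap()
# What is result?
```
101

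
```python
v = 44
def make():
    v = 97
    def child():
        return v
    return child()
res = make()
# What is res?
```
97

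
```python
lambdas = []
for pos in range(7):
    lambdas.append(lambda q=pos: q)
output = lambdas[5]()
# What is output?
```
5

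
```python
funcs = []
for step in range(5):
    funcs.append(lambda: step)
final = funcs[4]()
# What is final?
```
4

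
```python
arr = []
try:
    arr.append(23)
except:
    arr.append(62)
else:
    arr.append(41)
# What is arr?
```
[23, 41]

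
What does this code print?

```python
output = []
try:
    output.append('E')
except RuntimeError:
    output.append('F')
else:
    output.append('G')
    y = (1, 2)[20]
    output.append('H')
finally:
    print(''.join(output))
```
EG

Try succeeds, else appends 'G', IndexError in else is uncaught, finally prints before exception propagates ('H' never appended)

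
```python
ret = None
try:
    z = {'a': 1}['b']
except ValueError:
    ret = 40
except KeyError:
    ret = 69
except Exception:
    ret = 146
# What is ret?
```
69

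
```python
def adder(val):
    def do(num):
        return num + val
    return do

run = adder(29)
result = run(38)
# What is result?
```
67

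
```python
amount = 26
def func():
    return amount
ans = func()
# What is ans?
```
26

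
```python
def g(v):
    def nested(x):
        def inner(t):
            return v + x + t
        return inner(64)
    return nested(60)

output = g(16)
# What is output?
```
140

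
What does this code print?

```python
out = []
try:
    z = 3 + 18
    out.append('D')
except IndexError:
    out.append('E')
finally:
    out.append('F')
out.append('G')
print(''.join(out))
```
DFG

finally runs after normal execution too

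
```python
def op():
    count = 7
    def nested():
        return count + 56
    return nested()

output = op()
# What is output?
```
63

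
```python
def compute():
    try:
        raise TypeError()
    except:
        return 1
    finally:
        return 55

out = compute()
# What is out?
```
55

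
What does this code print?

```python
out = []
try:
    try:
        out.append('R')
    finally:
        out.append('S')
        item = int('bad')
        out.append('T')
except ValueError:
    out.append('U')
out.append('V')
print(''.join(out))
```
RSUV

Exception in inner finally caught by outer except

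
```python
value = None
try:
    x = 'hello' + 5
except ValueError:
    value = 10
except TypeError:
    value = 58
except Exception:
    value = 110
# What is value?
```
58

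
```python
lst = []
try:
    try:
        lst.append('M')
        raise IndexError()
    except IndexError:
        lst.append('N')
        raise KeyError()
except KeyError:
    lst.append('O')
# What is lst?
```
['M', 'N', 'O']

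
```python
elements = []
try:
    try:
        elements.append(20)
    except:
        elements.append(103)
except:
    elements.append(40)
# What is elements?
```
[20]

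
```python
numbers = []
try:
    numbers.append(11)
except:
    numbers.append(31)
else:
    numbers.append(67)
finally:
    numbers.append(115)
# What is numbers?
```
[11, 67, 115]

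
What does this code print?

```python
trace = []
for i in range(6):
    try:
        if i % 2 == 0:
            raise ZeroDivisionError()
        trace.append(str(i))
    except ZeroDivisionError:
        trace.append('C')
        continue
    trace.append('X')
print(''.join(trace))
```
C1XC3XC5X

continue in except skips rest of loop body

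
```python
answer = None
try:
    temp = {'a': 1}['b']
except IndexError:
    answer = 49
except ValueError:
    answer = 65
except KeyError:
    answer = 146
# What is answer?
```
146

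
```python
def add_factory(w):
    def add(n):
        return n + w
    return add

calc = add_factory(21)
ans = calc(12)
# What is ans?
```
33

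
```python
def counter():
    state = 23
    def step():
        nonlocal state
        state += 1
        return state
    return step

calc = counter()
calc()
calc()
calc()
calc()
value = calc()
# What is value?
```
28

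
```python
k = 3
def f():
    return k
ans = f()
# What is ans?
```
3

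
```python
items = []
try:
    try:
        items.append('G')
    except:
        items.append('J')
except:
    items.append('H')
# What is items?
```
['G']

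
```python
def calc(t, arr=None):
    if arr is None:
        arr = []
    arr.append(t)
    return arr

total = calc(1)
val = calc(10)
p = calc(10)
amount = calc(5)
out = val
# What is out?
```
[10]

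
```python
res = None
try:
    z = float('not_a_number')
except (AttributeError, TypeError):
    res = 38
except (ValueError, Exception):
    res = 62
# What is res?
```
62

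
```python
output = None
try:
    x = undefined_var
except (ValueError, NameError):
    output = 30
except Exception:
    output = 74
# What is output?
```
30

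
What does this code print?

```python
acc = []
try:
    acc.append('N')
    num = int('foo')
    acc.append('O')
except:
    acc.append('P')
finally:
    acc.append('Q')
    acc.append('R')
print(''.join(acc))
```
NPQR

Code before exception runs, then except, then all of finally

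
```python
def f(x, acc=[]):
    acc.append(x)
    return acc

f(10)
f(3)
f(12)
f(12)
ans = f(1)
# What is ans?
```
[10, 3, 12, 12, 1]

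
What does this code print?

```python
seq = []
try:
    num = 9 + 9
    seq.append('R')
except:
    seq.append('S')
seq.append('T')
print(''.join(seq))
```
RT

No exception, try block completes normally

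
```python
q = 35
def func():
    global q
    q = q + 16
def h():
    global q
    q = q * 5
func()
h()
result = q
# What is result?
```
255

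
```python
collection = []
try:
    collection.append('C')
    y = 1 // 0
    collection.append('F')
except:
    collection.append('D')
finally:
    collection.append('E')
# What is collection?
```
['C', 'D', 'E']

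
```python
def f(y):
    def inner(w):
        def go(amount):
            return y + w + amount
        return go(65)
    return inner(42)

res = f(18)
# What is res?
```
125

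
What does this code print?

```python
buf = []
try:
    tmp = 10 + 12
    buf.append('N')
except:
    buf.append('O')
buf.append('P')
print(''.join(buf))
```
NP

No exception, try block completes normally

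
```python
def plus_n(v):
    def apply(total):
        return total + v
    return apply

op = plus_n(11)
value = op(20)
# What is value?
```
31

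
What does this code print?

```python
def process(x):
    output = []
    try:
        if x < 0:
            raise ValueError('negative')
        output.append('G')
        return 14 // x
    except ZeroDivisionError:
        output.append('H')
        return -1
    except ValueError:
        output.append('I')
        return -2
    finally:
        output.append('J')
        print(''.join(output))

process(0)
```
GHJ

x=0 causes ZeroDivisionError, caught, finally prints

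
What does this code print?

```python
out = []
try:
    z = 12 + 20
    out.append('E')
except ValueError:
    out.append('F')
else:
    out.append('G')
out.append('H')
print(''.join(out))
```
EGH

else block runs when no exception occurs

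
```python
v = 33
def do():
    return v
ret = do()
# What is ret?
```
33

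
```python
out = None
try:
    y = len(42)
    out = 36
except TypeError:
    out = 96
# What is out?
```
96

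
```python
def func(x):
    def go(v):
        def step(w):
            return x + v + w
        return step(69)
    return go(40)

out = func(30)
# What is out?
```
139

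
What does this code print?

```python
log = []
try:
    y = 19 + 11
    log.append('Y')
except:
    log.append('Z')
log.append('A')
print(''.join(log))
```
YA

No exception, try block completes normally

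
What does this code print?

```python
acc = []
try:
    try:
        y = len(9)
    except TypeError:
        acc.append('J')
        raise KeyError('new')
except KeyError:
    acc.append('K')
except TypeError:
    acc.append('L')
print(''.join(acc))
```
JK

New KeyError raised, caught by outer KeyError handler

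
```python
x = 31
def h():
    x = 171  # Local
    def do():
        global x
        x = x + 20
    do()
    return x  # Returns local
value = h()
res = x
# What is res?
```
51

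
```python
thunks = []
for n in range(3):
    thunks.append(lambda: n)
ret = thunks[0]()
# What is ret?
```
2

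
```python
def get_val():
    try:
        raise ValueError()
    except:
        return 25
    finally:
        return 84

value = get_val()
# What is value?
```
84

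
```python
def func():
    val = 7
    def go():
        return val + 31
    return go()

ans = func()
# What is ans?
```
38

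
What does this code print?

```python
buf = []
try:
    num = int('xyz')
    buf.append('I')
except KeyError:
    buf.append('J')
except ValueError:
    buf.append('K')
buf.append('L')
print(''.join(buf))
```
KL

ValueError is caught by its specific handler, not KeyError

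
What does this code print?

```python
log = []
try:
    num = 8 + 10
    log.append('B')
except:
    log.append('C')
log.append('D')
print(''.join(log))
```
BD

No exception, try block completes normally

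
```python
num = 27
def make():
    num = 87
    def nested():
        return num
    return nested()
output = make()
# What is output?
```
87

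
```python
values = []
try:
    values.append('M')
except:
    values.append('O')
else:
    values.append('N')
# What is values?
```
['M', 'N']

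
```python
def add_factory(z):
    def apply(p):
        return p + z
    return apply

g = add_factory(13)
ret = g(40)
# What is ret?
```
53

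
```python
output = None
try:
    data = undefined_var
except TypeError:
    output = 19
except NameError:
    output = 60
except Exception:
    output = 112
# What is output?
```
60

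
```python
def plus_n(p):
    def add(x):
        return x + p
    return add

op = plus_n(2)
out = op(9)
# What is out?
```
11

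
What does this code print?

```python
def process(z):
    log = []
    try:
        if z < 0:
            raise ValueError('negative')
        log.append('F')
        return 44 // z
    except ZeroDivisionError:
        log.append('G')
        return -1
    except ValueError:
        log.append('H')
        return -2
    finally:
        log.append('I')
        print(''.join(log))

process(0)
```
FGI

z=0 causes ZeroDivisionError, caught, finally prints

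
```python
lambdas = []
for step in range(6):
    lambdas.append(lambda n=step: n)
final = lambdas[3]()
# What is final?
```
3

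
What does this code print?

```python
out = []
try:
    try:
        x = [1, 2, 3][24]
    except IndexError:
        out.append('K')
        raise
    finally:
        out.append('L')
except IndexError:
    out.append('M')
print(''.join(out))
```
KLM

finally runs before re-raised exception propagates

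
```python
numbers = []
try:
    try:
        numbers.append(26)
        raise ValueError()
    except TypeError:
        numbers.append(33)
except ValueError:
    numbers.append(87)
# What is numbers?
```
[26, 87]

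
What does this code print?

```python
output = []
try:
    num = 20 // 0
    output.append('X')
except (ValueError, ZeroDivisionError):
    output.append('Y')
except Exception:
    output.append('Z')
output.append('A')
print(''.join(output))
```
YA

ZeroDivisionError matches tuple containing it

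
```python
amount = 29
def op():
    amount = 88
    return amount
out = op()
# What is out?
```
88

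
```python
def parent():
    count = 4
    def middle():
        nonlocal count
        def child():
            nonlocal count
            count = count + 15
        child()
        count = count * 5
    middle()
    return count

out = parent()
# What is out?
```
95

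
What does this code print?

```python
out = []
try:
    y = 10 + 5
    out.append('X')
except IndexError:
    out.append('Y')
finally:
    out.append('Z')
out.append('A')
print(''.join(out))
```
XZA

finally runs after normal execution too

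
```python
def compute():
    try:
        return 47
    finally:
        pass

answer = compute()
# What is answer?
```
47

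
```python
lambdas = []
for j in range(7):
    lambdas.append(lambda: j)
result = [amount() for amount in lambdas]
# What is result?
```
[6, 6, 6, 6, 6, 6, 6]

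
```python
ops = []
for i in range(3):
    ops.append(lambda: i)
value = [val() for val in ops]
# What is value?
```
[2, 2, 2]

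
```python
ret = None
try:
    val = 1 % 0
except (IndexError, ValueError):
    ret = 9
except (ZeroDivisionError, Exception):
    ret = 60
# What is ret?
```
60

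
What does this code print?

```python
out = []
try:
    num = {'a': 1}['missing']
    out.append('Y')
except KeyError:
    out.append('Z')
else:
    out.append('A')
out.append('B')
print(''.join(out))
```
ZB

else block skipped when exception is caught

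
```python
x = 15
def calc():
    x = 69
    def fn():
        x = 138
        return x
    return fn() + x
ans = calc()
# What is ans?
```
207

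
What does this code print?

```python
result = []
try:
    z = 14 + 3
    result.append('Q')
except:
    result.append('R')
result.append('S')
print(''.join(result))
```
QS

No exception, try block completes normally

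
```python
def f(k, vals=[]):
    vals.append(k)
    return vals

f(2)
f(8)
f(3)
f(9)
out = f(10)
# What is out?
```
[2, 8, 3, 9, 10]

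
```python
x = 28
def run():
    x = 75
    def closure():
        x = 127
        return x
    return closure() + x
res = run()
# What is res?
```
202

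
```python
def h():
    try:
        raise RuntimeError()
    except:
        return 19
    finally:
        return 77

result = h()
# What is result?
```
77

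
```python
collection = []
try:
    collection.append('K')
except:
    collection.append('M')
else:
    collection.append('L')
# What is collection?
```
['K', 'L']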